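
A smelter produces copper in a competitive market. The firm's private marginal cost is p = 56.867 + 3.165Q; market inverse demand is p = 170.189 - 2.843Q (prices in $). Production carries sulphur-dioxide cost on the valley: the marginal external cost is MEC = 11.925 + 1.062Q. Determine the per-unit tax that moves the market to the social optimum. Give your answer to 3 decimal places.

tax = $27.156 per unit

Social marginal cost = private MC + MEC = 68.792 + 4.227Q.
Set SMC = demand: 68.792 + 4.227Q = 170.189 - 2.843Q → Q* = 14.3419.
The Pigouvian tax equals MEC at Q*: 11.925 + 1.062×14.3419 = 27.1561.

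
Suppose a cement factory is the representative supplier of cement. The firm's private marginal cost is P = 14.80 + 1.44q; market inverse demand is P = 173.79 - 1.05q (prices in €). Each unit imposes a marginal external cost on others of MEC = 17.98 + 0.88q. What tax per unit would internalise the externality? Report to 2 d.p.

Social marginal cost = private MC + MEC = 32.78 + 2.32q.
Set SMC = demand: 32.78 + 2.32q = 173.79 - 1.05q → q* = 41.8427.
The Pigouvian tax equals MEC at q*: 17.98 + 0.88×41.8427 = 54.8016.

tax = €54.80 per unit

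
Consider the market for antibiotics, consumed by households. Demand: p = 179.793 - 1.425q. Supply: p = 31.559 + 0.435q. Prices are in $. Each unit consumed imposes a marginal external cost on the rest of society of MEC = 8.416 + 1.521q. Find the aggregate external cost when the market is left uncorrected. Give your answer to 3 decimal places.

$5500.962

Market equilibrium (private): 31.559 + 0.435q = 179.793 - 1.425q → q_m = 79.6957.
Total external cost = ∫₀^{q_m} (8.416 + 1.521q) dq = 8.416×79.6957 + ½×1.521×79.6957² = 5500.9622.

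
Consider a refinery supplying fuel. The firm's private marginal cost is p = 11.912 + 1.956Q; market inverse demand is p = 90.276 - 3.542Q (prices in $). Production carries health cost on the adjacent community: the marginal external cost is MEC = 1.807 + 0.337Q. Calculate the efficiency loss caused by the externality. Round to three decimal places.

Market equilibrium (private): 11.912 + 1.956Q = 90.276 - 3.542Q → Q_m = 14.2532.
Social marginal cost = private MC + MEC = 13.719 + 2.293Q.
Set SMC = demand: 13.719 + 2.293Q = 90.276 - 3.542Q → Q* = 13.1203.
The welfare-loss triangle has base |Q_m − Q*| and height MEC(Q_m) (the vertical gap between SMC and demand is zero at Q* and MEC at Q_m).
DWL = ½ × 1.1329 × 6.6103 = 3.7444.

DWL = $3.744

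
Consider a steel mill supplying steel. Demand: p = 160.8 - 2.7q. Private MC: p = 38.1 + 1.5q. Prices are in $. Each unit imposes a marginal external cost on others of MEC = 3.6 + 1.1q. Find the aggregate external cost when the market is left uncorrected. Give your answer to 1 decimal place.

$574.6

Market equilibrium (private): 38.1 + 1.5q = 160.8 - 2.7q → q_m = 29.2143.
Total external cost = ∫₀^{q_m} (3.6 + 1.1q) dq = 3.6×29.2143 + ½×1.1×29.2143² = 574.5829.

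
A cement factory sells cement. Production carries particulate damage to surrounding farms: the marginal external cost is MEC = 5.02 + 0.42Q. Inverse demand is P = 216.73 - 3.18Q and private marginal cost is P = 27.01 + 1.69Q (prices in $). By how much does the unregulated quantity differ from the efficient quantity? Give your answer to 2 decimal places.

4.04 units

Market equilibrium (private): 27.01 + 1.69Q = 216.73 - 3.18Q → Q_m = 38.9569.
Social marginal cost = private MC + MEC = 32.03 + 2.11Q.
Set SMC = demand: 32.03 + 2.11Q = 216.73 - 3.18Q → Q* = 34.9149.
Gap = |38.9569 − 34.9149| = 4.0420.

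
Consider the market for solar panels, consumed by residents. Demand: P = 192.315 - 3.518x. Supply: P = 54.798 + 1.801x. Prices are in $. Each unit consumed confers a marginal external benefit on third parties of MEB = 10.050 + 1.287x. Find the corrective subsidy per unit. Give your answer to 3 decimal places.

Social marginal benefit = demand + MEB = 202.365 - 2.231x.
Set SMB = MC: 202.365 - 2.231x = 54.798 + 1.801x → x* = 36.5990.
The Pigouvian subsidy equals MEB at x*: 10.050 + 1.287×36.5990 = 57.1529.

subsidy = $57.153 per unit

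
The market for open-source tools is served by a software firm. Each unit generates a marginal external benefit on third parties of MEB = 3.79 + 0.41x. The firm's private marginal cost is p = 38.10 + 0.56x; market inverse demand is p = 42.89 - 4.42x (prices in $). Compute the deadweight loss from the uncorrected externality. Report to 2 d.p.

DWL = $1.92

Market equilibrium (private): 38.10 + 0.56x = 42.89 - 4.42x → x_m = 0.9618.
Social marginal cost = private MC − MEB = 34.31 + 0.15x.
Set SMC = demand: 34.31 + 0.15x = 42.89 - 4.42x → x* = 1.8775.
Height of the DWL triangle at x_m is demand(x_m) − SMC(x_m) = MEB(x_m) = 4.1844.
DWL = ½ × 0.9157 × 4.1844 = 1.9158.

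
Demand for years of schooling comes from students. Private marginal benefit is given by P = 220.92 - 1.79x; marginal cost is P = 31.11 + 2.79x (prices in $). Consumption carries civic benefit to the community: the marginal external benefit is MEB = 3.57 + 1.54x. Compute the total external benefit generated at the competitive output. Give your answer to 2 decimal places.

$1470.46

Market equilibrium (private): 31.11 + 2.79x = 220.92 - 1.79x → x_m = 41.4432.
Total external benefit = ∫₀^{x_m} (3.57 + 1.54x) dx = 3.57×41.4432 + ½×1.54×41.4432² = 1470.4571.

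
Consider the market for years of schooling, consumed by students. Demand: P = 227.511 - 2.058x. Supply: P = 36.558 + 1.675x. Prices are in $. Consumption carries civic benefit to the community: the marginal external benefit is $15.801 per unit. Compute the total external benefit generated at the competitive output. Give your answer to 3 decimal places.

Market equilibrium (private): 36.558 + 1.675x = 227.511 - 2.058x → x_m = 51.1527.
Total external benefit = MEB × x_m = 15.801 × 51.1527 = 808.2638.

$808.264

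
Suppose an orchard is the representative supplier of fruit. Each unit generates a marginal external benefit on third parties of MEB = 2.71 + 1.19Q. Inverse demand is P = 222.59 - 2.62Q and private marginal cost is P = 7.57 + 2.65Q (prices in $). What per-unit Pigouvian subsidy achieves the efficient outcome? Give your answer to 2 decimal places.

subsidy = $66.21 per unit

Social marginal cost = private MC − MEB = 4.86 + 1.46Q.
Set SMC = demand: 4.86 + 1.46Q = 222.59 - 2.62Q → Q* = 53.3652.
The Pigouvian subsidy equals MEB at Q*: 2.71 + 1.19×53.3652 = 66.2146.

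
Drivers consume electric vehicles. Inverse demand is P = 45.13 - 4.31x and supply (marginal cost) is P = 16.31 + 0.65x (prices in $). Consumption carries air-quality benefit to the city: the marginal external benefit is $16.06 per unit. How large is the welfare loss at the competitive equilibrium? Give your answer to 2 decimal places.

Market equilibrium (private): 16.31 + 0.65x = 45.13 - 4.31x → x_m = 5.8105.
Social marginal benefit = demand + MEB = 61.19 - 4.31x.
Set SMB = MC: 61.19 - 4.31x = 16.31 + 0.65x → x* = 9.0484.
Between x* and x_m the wedge SMB − MC runs linearly from 0 to MEB(x_m), so the loss is a triangle.
DWL = ½ × 3.2379 × 16.0600 = 26.0003.

DWL = $26.00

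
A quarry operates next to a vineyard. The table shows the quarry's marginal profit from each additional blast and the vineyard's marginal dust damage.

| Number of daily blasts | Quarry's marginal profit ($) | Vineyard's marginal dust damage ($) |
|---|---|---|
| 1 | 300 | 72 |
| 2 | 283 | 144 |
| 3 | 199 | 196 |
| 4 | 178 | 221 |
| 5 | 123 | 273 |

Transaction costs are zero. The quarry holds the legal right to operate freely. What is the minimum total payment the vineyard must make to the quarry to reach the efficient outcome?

$301

Left alone the quarry would choose level 5 (marginal profit stays positive).
Efficient level: k* = 3 (marginal profit ≥ marginal dust damage through 3).
The vineyard must at least cover the quarry's forgone profit from cutting 5→3: 178 + 123 = 301.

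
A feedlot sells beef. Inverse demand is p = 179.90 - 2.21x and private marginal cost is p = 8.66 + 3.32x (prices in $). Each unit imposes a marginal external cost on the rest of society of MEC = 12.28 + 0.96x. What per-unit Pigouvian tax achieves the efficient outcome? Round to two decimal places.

tax = $35.79 per unit

Social marginal cost = private MC + MEC = 20.94 + 4.28x.
Set SMC = demand: 20.94 + 4.28x = 179.90 - 2.21x → x* = 24.4931.
The Pigouvian tax equals MEC at x*: 12.28 + 0.96×24.4931 = 35.7934.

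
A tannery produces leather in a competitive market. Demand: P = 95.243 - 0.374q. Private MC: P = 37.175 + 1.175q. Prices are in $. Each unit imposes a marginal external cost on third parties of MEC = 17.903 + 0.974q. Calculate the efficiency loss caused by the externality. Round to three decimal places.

DWL = $586.816

Market equilibrium (private): 37.175 + 1.175q = 95.243 - 0.374q → q_m = 37.4874.
Social marginal cost = private MC + MEC = 55.078 + 2.149q.
Set SMC = demand: 55.078 + 2.149q = 95.243 - 0.374q → q* = 15.9195.
The welfare-loss triangle has base |q_m − q*| and height MEC(q_m) (the vertical gap between SMC and demand is zero at q* and MEC at q_m).
DWL = ½ × 21.5679 × 54.4157 = 586.8162.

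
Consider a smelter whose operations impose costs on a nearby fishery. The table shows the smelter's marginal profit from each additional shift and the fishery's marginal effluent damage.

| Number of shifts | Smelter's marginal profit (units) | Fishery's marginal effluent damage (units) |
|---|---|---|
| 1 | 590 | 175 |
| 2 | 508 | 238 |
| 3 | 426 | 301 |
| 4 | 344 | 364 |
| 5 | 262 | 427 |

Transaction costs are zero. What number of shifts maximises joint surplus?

Bargaining reaches the level where marginal profit last exceeds marginal effluent damage.
That holds through level 3 (426 ≥ 301) but not at 4 (344 < 364).

3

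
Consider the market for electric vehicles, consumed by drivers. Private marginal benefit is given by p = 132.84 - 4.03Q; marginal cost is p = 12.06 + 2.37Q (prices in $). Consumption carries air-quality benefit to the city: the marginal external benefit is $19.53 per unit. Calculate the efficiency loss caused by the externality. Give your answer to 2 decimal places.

Market equilibrium (private): 12.06 + 2.37Q = 132.84 - 4.03Q → Q_m = 18.8719.
Social marginal benefit = demand + MEB = 152.37 - 4.03Q.
Set SMB = MC: 152.37 - 4.03Q = 12.06 + 2.37Q → Q* = 21.9234.
The welfare-loss triangle has base |Q_m − Q*| and height MEB(Q_m) (the vertical gap between SMB and MC is zero at Q* and MEB at Q_m).
DWL = ½ × 3.0515 × 19.5300 = 29.7979.

DWL = $29.80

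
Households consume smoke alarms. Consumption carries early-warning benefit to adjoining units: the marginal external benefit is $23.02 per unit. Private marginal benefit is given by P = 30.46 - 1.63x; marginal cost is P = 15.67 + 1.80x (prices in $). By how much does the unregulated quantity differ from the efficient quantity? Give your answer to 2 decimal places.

Market equilibrium (private): 15.67 + 1.80x = 30.46 - 1.63x → x_m = 4.3120.
Social marginal benefit = demand + MEB = 53.48 - 1.63x.
Set SMB = MC: 53.48 - 1.63x = 15.67 + 1.80x → x* = 11.0233.
Gap = |4.3120 − 11.0233| = 6.7113.

6.71 units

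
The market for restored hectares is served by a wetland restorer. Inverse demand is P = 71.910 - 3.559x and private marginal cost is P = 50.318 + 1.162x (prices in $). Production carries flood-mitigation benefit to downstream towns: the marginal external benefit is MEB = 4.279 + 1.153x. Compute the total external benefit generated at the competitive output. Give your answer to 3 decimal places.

$31.630

Market equilibrium (private): 50.318 + 1.162x = 71.910 - 3.559x → x_m = 4.5736.
Total external benefit = ∫₀^{x_m} (4.279 + 1.153x) dx = 4.279×4.5736 + ½×1.153×4.5736² = 31.6296.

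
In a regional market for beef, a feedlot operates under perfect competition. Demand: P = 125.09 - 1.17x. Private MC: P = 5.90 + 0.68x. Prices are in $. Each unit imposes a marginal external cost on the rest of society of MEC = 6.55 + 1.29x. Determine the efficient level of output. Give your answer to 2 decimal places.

x* = 35.87

Social marginal cost = private MC + MEC = 12.45 + 1.97x.
Set SMC = demand: 12.45 + 1.97x = 125.09 - 1.17x → x* = 35.8726.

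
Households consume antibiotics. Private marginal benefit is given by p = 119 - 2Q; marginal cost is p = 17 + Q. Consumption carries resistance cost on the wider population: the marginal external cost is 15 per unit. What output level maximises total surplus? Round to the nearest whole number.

Q* = 29

Social marginal benefit = demand − MEC = 104 - 2Q.
Set SMB = MC: 104 - 2Q = 17 + Q → Q* = 29.0000.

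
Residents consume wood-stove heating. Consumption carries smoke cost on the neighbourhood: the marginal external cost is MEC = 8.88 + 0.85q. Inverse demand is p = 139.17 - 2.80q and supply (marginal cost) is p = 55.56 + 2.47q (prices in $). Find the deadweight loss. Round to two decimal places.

Market equilibrium (private): 55.56 + 2.47q = 139.17 - 2.80q → q_m = 15.8653.
Social marginal benefit = demand − MEC = 130.29 - 3.65q.
Set SMB = MC: 130.29 - 3.65q = 55.56 + 2.47q → q* = 12.2108.
The loss is the area between SMB and MC from q* to q_m; with linear curves that's a triangle of height MEC(q_m).
DWL = ½ × 3.6545 × 22.3655 = 40.8674.

DWL = $40.87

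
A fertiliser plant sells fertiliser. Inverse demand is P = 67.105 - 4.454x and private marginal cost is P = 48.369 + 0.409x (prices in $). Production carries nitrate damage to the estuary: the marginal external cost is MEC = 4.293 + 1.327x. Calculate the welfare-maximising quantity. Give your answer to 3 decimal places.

x* = 2.333

Social marginal cost = private MC + MEC = 52.662 + 1.736x.
Set SMC = demand: 52.662 + 1.736x = 67.105 - 4.454x → x* = 2.3333.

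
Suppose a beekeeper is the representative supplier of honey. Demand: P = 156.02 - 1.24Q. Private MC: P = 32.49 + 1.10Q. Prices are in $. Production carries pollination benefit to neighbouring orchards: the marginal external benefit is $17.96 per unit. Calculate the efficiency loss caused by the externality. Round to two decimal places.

Market equilibrium (private): 32.49 + 1.10Q = 156.02 - 1.24Q → Q_m = 52.7906.
Social marginal cost = private MC − MEB = 14.53 + 1.10Q.
Set SMC = demand: 14.53 + 1.10Q = 156.02 - 1.24Q → Q* = 60.4658.
The loss is the area between SMC and demand from Q* to Q_m; with linear curves that's a triangle of height MEB(Q_m).
DWL = ½ × 7.6752 × 17.9600 = 68.9233.

DWL = $68.92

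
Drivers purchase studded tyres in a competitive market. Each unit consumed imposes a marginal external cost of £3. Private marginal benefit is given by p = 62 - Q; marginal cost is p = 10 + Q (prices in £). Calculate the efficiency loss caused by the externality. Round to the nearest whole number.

Market equilibrium (private): 10 + Q = 62 - Q → Q_m = 26.0000.
Social marginal benefit = demand − MEC = 59 - Q.
Set SMB = MC: 59 - Q = 10 + Q → Q* = 24.5000.
Between Q* and Q_m the wedge MC − SMB runs linearly from 0 to MEC(Q_m), so the loss is a triangle.
DWL = ½ × 1.5000 × 3.0000 = 2.2500.

DWL = £2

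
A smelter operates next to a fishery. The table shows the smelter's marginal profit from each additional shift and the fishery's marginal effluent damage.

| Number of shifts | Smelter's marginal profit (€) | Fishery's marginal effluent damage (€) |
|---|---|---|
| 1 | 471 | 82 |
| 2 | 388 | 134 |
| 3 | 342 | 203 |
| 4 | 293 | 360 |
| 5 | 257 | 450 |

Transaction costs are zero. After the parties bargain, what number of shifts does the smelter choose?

Bargaining reaches the level where marginal profit last exceeds marginal effluent damage.
That holds through level 3 (342 ≥ 203) but not at 4 (293 < 360).

3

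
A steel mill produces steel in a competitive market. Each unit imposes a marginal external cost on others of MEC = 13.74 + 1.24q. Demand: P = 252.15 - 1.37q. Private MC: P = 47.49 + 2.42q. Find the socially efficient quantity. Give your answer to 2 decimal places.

q* = 37.96

Social marginal cost = private MC + MEC = 61.23 + 3.66q.
Set SMC = demand: 61.23 + 3.66q = 252.15 - 1.37q → q* = 37.9563.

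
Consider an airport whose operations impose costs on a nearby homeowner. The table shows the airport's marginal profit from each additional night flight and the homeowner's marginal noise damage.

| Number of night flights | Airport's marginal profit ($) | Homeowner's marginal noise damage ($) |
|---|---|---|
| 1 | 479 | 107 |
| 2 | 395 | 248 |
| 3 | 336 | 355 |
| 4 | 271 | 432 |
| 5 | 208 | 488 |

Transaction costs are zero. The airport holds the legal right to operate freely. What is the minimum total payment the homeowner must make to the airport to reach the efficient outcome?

$815

Left alone the airport would choose level 5 (marginal profit stays positive).
Efficient level: k* = 2 (marginal profit ≥ marginal noise damage through 2).
The homeowner must at least cover the airport's forgone profit from cutting 5→2: 336 + 271 + 208 = 815.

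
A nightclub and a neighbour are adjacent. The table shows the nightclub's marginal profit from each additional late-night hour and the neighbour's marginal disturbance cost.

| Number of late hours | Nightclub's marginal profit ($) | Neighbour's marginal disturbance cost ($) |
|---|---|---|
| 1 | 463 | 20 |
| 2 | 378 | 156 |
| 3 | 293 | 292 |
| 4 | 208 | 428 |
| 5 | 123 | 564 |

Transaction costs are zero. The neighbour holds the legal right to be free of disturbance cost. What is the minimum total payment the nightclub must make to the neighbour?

Efficient level: marginal profit ≥ marginal disturbance cost through level 3, so k* = 3.
With the neighbour holding the right, the nightclub must at least compensate total damage at k*: 20 + 156 + 292 = 468.

$468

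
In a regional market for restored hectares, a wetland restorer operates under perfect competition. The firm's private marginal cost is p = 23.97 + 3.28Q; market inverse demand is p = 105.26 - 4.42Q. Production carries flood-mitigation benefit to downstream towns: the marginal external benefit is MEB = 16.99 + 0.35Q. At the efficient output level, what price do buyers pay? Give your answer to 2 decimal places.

P = 46.16

Social marginal cost = private MC − MEB = 6.98 + 2.93Q.
Set SMC = demand: 6.98 + 2.93Q = 105.26 - 4.42Q → Q* = 13.3714.
Consumer price on the demand curve at Q*: 105.26 − 4.42×13.3714 = 46.1584.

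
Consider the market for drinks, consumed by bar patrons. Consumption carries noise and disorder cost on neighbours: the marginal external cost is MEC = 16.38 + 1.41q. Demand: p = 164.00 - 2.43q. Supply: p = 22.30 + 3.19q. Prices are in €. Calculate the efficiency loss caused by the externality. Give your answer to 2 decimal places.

DWL = €191.81

Market equilibrium (private): 22.30 + 3.19q = 164.00 - 2.43q → q_m = 25.2135.
Social marginal benefit = demand − MEC = 147.62 - 3.84q.
Set SMB = MC: 147.62 - 3.84q = 22.30 + 3.19q → q* = 17.8265.
Height of the DWL triangle at q_m is MC(q_m) − SMB(q_m) = MEC(q_m) = 51.9311.
DWL = ½ × 7.3870 × 51.9311 = 191.8075.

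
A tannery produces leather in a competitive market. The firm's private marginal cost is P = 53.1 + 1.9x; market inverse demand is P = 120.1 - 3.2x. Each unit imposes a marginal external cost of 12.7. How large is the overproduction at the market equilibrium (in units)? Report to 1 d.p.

2.5 units

Market equilibrium (private): 53.1 + 1.9x = 120.1 - 3.2x → x_m = 13.1373.
Social marginal cost = private MC + MEC = 65.8 + 1.9x.
Set SMC = demand: 65.8 + 1.9x = 120.1 - 3.2x → x* = 10.6471.
Gap = |13.1373 − 10.6471| = 2.4902.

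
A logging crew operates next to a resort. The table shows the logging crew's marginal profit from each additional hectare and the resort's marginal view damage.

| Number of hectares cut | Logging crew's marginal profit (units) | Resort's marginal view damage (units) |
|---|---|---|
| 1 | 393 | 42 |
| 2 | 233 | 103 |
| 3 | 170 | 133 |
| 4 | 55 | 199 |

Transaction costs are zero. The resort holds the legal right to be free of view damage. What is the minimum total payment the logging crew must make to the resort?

Efficient level: marginal profit ≥ marginal view damage through level 3, so k* = 3.
With the resort holding the right, the logging crew must at least compensate total damage at k*: 42 + 103 + 133 = 278.

278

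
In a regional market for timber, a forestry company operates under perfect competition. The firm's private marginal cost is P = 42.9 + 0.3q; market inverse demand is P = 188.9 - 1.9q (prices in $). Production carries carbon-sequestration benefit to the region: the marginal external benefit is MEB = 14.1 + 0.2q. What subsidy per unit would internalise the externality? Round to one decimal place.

subsidy = $30.1 per unit

Social marginal cost = private MC − MEB = 28.8 + 0.1q.
Set SMC = demand: 28.8 + 0.1q = 188.9 - 1.9q → q* = 80.0500.
The Pigouvian subsidy equals MEB at q*: 14.1 + 0.2×80.0500 = 30.1100.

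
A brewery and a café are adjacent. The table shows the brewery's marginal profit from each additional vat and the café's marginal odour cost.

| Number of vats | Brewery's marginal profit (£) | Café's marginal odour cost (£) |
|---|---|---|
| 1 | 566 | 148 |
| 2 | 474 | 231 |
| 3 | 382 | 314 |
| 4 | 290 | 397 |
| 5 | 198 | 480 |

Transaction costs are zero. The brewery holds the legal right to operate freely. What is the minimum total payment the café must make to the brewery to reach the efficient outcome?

Left alone the brewery would choose level 5 (marginal profit stays positive).
Efficient level: k* = 3 (marginal profit ≥ marginal odour cost through 3).
The café must at least cover the brewery's forgone profit from cutting 5→3: 290 + 198 = 488.

£488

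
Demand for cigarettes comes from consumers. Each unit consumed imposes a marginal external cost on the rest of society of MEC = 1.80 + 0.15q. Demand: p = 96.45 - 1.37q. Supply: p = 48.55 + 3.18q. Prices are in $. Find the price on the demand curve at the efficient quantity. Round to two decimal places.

Social marginal benefit = demand − MEC = 94.65 - 1.52q.
Set SMB = MC: 94.65 - 1.52q = 48.55 + 3.18q → q* = 9.8085.
Consumer price on the demand curve at q*: 96.45 − 1.37×9.8085 = 83.0124.

P = $83.01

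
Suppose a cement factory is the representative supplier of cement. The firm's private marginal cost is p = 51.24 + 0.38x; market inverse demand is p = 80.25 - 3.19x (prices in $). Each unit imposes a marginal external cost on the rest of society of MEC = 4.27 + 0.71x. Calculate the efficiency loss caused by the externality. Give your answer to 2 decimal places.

DWL = $11.77

Market equilibrium (private): 51.24 + 0.38x = 80.25 - 3.19x → x_m = 8.1261.
Social marginal cost = private MC + MEC = 55.51 + 1.09x.
Set SMC = demand: 55.51 + 1.09x = 80.25 - 3.19x → x* = 5.7804.
The welfare-loss triangle has base |x_m − x*| and height MEC(x_m) (the vertical gap between SMC and demand is zero at x* and MEC at x_m).
DWL = ½ × 2.3457 × 10.0395 = 11.7748.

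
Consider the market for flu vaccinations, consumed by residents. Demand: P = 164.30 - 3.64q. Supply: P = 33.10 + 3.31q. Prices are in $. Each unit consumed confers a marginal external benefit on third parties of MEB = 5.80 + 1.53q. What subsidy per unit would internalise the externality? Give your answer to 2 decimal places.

subsidy = $44.47 per unit

Social marginal benefit = demand + MEB = 170.10 - 2.11q.
Set SMB = MC: 170.10 - 2.11q = 33.10 + 3.31q → q* = 25.2768.
The Pigouvian subsidy equals MEB at q*: 5.80 + 1.53×25.2768 = 44.4735.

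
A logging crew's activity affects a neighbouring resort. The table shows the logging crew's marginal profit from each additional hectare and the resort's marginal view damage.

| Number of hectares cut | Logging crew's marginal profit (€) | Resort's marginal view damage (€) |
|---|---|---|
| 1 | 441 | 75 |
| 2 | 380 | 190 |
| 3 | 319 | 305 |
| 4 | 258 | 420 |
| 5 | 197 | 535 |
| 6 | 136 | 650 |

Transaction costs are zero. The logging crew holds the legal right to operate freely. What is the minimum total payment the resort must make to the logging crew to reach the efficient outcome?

Left alone the logging crew would choose level 6 (marginal profit stays positive).
Efficient level: k* = 3 (marginal profit ≥ marginal view damage through 3).
The resort must at least cover the logging crew's forgone profit from cutting 6→3: 258 + 197 + 136 = 591.

€591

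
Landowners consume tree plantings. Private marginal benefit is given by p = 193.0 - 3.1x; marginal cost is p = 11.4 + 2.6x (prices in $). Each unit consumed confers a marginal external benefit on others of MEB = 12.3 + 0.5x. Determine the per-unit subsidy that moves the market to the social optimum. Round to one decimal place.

subsidy = $30.9 per unit

Social marginal benefit = demand + MEB = 205.3 - 2.6x.
Set SMB = MC: 205.3 - 2.6x = 11.4 + 2.6x → x* = 37.2885.
The Pigouvian subsidy equals MEB at x*: 12.3 + 0.5×37.2885 = 30.9443.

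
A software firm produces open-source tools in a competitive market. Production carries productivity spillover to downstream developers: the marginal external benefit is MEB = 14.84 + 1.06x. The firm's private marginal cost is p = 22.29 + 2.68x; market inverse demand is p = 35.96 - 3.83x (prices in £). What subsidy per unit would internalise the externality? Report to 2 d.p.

Social marginal cost = private MC − MEB = 7.45 + 1.62x.
Set SMC = demand: 7.45 + 1.62x = 35.96 - 3.83x → x* = 5.2312.
The Pigouvian subsidy equals MEB at x*: 14.84 + 1.06×5.2312 = 20.3851.

subsidy = £20.39 per unit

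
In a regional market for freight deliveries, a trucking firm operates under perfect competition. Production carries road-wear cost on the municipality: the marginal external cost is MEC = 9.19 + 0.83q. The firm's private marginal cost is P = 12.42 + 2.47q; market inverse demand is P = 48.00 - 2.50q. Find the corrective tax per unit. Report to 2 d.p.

Social marginal cost = private MC + MEC = 21.61 + 3.30q.
Set SMC = demand: 21.61 + 3.30q = 48.00 - 2.50q → q* = 4.5500.
The Pigouvian tax equals MEC at q*: 9.19 + 0.83×4.5500 = 12.9665.

tax = 12.97 per unit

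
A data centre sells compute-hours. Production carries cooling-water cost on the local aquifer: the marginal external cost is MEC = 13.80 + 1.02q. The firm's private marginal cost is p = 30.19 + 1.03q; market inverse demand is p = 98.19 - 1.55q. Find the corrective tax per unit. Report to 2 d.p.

Social marginal cost = private MC + MEC = 43.99 + 2.05q.
Set SMC = demand: 43.99 + 2.05q = 98.19 - 1.55q → q* = 15.0556.
The Pigouvian tax equals MEC at q*: 13.80 + 1.02×15.0556 = 29.1567.

tax = 29.16 per unit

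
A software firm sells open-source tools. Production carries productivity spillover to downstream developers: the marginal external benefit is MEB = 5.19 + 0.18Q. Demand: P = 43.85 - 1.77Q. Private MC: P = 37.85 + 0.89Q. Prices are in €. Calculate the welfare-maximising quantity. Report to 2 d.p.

Social marginal cost = private MC − MEB = 32.66 + 0.71Q.
Set SMC = demand: 32.66 + 0.71Q = 43.85 - 1.77Q → Q* = 4.5121.

Q* = 4.51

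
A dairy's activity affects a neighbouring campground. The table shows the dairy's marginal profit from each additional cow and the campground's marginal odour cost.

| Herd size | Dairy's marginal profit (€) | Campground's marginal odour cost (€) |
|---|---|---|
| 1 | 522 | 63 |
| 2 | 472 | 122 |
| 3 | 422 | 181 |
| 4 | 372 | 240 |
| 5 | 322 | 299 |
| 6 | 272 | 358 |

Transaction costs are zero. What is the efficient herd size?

Bargaining reaches the level where marginal profit last exceeds marginal odour cost.
That holds through level 5 (322 ≥ 299) but not at 6 (272 < 358).

5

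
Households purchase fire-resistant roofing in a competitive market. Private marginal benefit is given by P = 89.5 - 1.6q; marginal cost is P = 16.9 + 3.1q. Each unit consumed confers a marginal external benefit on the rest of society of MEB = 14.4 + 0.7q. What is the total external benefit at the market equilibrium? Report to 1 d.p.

Market equilibrium (private): 16.9 + 3.1q = 89.5 - 1.6q → q_m = 15.4468.
Total external benefit = ∫₀^{q_m} (14.4 + 0.7q) dq = 14.4×15.4468 + ½×0.7×15.4468² = 305.9452.

305.9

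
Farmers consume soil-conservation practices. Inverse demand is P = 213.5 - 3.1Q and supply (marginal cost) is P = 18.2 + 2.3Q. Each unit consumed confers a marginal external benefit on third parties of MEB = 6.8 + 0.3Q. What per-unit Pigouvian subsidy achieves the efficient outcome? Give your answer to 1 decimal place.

Social marginal benefit = demand + MEB = 220.3 - 2.8Q.
Set SMB = MC: 220.3 - 2.8Q = 18.2 + 2.3Q → Q* = 39.6275.
The Pigouvian subsidy equals MEB at Q*: 6.8 + 0.3×39.6275 = 18.6883.

subsidy = 18.7 per unit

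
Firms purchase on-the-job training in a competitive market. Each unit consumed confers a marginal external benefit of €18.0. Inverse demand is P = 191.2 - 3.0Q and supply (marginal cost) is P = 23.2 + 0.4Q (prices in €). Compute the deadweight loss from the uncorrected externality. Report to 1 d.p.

DWL = €47.6

Market equilibrium (private): 23.2 + 0.4Q = 191.2 - 3.0Q → Q_m = 49.4118.
Social marginal benefit = demand + MEB = 209.2 - 3.0Q.
Set SMB = MC: 209.2 - 3.0Q = 23.2 + 0.4Q → Q* = 54.7059.
The welfare-loss triangle has base |Q_m − Q*| and height MEB(Q_m) (the vertical gap between SMB and MC is zero at Q* and MEB at Q_m).
DWL = ½ × 5.2941 × 18.0000 = 47.6469.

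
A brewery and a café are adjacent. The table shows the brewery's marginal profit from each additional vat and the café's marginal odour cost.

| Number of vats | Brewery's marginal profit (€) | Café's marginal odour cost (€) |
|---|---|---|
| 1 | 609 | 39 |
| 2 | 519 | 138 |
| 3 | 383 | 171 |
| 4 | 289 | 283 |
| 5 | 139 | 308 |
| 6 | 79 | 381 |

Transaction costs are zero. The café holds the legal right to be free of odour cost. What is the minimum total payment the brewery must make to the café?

€631

Efficient level: marginal profit ≥ marginal odour cost through level 4, so k* = 4.
With the café holding the right, the brewery must at least compensate total damage at k*: 39 + 138 + 171 + 283 = 631.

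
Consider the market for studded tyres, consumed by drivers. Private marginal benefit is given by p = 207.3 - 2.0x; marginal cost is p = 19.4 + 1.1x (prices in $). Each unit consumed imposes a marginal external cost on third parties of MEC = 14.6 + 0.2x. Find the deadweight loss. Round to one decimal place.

DWL = $108.2

Market equilibrium (private): 19.4 + 1.1x = 207.3 - 2.0x → x_m = 60.6129.
Social marginal benefit = demand − MEC = 192.7 - 2.2x.
Set SMB = MC: 192.7 - 2.2x = 19.4 + 1.1x → x* = 52.5152.
Between x* and x_m the wedge MC − SMB runs linearly from 0 to MEC(x_m), so the loss is a triangle.
DWL = ½ × 8.0977 × 26.7226 = 108.1958.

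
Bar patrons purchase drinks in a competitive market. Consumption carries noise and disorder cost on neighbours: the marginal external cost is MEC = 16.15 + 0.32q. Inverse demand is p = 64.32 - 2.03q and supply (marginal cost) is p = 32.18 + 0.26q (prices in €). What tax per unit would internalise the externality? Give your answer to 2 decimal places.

tax = €18.11 per unit

Social marginal benefit = demand − MEC = 48.17 - 2.35q.
Set SMB = MC: 48.17 - 2.35q = 32.18 + 0.26q → q* = 6.1264.
The Pigouvian tax equals MEC at q*: 16.15 + 0.32×6.1264 = 18.1104.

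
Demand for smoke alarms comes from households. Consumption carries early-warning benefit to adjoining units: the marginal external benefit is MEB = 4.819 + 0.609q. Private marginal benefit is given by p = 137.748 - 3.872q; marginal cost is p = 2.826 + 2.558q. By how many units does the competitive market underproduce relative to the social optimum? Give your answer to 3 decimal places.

Market equilibrium (private): 2.826 + 2.558q = 137.748 - 3.872q → q_m = 20.9832.
Social marginal benefit = demand + MEB = 142.567 - 3.263q.
Set SMB = MC: 142.567 - 3.263q = 2.826 + 2.558q → q* = 24.0064.
Gap = |20.9832 − 24.0064| = 3.0232.

3.023 units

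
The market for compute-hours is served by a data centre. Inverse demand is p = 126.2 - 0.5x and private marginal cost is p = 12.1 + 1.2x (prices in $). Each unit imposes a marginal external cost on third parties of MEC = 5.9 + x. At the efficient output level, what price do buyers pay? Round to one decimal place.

Social marginal cost = private MC + MEC = 18.0 + 2.2x.
Set SMC = demand: 18.0 + 2.2x = 126.2 - 0.5x → x* = 40.0741.
Consumer price on the demand curve at x*: 126.2 − 0.5×40.0741 = 106.1630.

P = $106.2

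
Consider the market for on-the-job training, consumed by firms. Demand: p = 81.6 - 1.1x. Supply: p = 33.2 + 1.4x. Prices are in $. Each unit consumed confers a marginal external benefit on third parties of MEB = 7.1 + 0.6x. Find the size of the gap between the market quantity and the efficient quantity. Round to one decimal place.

9.9 units

Market equilibrium (private): 33.2 + 1.4x = 81.6 - 1.1x → x_m = 19.3600.
Social marginal benefit = demand + MEB = 88.7 - 0.5x.
Set SMB = MC: 88.7 - 0.5x = 33.2 + 1.4x → x* = 29.2105.
Gap = |19.3600 − 29.2105| = 9.8505.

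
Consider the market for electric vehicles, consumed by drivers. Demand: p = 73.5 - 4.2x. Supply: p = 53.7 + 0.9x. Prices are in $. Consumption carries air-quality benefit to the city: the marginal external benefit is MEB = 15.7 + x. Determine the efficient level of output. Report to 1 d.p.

x* = 8.7

Social marginal benefit = demand + MEB = 89.2 - 3.2x.
Set SMB = MC: 89.2 - 3.2x = 53.7 + 0.9x → x* = 8.6585.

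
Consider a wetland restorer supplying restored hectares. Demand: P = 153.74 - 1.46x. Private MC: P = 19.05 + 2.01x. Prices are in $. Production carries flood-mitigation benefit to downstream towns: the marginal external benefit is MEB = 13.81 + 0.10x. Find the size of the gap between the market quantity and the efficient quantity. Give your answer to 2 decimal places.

Market equilibrium (private): 19.05 + 2.01x = 153.74 - 1.46x → x_m = 38.8156.
Social marginal cost = private MC − MEB = 5.24 + 1.91x.
Set SMC = demand: 5.24 + 1.91x = 153.74 - 1.46x → x* = 44.0653.
Gap = |38.8156 − 44.0653| = 5.2497.

5.25 units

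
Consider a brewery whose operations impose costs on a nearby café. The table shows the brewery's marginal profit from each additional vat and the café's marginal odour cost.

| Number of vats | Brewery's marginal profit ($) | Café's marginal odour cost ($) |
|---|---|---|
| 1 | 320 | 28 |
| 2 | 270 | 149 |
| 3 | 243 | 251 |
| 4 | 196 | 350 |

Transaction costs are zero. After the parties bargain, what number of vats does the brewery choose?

Bargaining reaches the level where marginal profit last exceeds marginal odour cost.
That holds through level 2 (270 ≥ 149) but not at 3 (243 < 251).

2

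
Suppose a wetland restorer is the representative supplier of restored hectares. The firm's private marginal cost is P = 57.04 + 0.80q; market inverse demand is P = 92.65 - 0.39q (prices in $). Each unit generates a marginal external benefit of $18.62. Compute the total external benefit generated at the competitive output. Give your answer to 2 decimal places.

$557.19

Market equilibrium (private): 57.04 + 0.80q = 92.65 - 0.39q → q_m = 29.9244.
Total external benefit = MEB × q_m = 18.62 × 29.9244 = 557.1923.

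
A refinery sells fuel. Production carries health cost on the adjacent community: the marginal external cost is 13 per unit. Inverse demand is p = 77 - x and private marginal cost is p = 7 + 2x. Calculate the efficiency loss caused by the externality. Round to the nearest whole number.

Market equilibrium (private): 7 + 2x = 77 - x → x_m = 23.3333.
Social marginal cost = private MC + MEC = 20 + 2x.
Set SMC = demand: 20 + 2x = 77 - x → x* = 19.0000.
Between x* and x_m the wedge SMC − demand runs linearly from 0 to MEC(x_m), so the loss is a triangle.
DWL = ½ × 4.3333 × 13.0000 = 28.1665.

DWL = 28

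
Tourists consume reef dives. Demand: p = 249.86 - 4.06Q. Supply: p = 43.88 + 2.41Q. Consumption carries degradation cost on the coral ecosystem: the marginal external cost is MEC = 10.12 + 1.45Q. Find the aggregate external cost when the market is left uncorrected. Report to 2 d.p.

Market equilibrium (private): 43.88 + 2.41Q = 249.86 - 4.06Q → Q_m = 31.8362.
Total external cost = ∫₀^{Q_m} (10.12 + 1.45Q) dQ = 10.12×31.8362 + ½×1.45×31.8362² = 1057.0015.

1057.00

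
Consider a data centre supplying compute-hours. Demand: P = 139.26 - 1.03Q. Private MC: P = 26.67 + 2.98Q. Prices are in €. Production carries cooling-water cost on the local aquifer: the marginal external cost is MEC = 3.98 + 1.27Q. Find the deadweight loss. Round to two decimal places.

DWL = €148.79

Market equilibrium (private): 26.67 + 2.98Q = 139.26 - 1.03Q → Q_m = 28.0773.
Social marginal cost = private MC + MEC = 30.65 + 4.25Q.
Set SMC = demand: 30.65 + 4.25Q = 139.26 - 1.03Q → Q* = 20.5701.
The loss is the area between SMC and demand from Q* to Q_m; with linear curves that's a triangle of height MEC(Q_m).
DWL = ½ × 7.5072 × 39.6382 = 148.7859.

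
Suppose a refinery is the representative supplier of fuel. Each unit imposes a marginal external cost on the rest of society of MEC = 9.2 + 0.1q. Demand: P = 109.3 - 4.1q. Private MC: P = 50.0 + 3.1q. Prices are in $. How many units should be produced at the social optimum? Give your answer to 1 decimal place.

q* = 6.9

Social marginal cost = private MC + MEC = 59.2 + 3.2q.
Set SMC = demand: 59.2 + 3.2q = 109.3 - 4.1q → q* = 6.8630.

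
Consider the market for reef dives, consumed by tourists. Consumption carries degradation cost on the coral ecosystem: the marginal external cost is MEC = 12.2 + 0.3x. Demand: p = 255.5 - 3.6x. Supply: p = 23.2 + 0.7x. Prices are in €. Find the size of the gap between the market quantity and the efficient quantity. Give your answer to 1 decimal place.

6.2 units

Market equilibrium (private): 23.2 + 0.7x = 255.5 - 3.6x → x_m = 54.0233.
Social marginal benefit = demand − MEC = 243.3 - 3.9x.
Set SMB = MC: 243.3 - 3.9x = 23.2 + 0.7x → x* = 47.8478.
Gap = |54.0233 − 47.8478| = 6.1755.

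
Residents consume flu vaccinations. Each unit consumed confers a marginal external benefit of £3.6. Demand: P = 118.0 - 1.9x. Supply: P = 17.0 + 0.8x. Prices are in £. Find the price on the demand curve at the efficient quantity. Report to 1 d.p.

P = £44.4

Social marginal benefit = demand + MEB = 121.6 - 1.9x.
Set SMB = MC: 121.6 - 1.9x = 17.0 + 0.8x → x* = 38.7407.
Consumer price on the demand curve at x*: 118.0 − 1.9×38.7407 = 44.3927.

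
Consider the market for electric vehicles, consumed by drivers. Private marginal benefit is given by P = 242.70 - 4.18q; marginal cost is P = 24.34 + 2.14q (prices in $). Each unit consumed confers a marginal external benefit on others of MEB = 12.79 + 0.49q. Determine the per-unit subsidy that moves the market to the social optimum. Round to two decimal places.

Social marginal benefit = demand + MEB = 255.49 - 3.69q.
Set SMB = MC: 255.49 - 3.69q = 24.34 + 2.14q → q* = 39.6484.
The Pigouvian subsidy equals MEB at q*: 12.79 + 0.49×39.6484 = 32.2177.

subsidy = $32.22 per unit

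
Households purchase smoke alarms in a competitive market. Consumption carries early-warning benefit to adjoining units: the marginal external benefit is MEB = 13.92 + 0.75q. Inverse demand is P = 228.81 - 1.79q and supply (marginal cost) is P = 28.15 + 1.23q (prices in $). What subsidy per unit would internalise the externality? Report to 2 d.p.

Social marginal benefit = demand + MEB = 242.73 - 1.04q.
Set SMB = MC: 242.73 - 1.04q = 28.15 + 1.23q → q* = 94.5286.
The Pigouvian subsidy equals MEB at q*: 13.92 + 0.75×94.5286 = 84.8165.

subsidy = $84.82 per unit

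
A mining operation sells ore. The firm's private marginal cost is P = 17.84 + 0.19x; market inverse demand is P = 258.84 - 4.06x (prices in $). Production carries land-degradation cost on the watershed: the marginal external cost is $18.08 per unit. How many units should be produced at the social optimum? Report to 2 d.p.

Social marginal cost = private MC + MEC = 35.92 + 0.19x.
Set SMC = demand: 35.92 + 0.19x = 258.84 - 4.06x → x* = 52.4518.

x* = 52.45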